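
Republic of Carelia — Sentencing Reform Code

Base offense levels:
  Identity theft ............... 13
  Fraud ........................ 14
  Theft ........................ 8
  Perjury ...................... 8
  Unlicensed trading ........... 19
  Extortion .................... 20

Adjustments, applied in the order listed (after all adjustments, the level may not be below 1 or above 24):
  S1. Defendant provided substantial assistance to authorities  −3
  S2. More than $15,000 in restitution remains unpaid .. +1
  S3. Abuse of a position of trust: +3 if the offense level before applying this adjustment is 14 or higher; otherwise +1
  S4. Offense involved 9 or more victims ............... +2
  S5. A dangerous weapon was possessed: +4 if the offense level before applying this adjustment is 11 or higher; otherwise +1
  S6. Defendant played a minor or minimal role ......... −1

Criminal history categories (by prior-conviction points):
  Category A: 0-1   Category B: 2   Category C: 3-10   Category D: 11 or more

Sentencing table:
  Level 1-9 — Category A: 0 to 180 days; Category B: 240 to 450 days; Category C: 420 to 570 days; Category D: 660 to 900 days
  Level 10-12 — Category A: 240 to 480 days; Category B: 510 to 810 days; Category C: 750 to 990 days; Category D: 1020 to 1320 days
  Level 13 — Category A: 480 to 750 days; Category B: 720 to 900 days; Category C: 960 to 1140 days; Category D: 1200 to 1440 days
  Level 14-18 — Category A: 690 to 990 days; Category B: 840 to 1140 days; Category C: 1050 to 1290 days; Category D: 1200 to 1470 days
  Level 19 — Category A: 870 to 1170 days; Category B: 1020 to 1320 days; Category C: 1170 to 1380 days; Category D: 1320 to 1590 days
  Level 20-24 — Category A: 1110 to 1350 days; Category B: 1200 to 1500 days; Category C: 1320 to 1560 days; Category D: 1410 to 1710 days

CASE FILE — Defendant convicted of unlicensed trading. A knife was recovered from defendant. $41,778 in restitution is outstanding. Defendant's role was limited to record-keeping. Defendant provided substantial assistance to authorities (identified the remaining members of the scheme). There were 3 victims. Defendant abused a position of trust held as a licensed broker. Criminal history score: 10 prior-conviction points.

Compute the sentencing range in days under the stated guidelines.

1320-1560 days

Base offense level for unlicensed trading: 19.
S1 applies: 19 − 3 = 16.
S2 applies: 16 + 1 = 17.
S3 applies (level before this adjustment is 17 ≥ 14, so +3): 17 + 3 = 20.
S4 does not apply.
S5 applies (level before this adjustment is 20 ≥ 11, so +4): 20 + 4 = 24.
S6 applies: 24 − 1 = 23.
Final offense level: 23.
Criminal history: 10 prior points → Category C (3-10).
Level 23 falls in the 20-24 band.
Grid: Level 20-24 × Category C = 1320-1560 days.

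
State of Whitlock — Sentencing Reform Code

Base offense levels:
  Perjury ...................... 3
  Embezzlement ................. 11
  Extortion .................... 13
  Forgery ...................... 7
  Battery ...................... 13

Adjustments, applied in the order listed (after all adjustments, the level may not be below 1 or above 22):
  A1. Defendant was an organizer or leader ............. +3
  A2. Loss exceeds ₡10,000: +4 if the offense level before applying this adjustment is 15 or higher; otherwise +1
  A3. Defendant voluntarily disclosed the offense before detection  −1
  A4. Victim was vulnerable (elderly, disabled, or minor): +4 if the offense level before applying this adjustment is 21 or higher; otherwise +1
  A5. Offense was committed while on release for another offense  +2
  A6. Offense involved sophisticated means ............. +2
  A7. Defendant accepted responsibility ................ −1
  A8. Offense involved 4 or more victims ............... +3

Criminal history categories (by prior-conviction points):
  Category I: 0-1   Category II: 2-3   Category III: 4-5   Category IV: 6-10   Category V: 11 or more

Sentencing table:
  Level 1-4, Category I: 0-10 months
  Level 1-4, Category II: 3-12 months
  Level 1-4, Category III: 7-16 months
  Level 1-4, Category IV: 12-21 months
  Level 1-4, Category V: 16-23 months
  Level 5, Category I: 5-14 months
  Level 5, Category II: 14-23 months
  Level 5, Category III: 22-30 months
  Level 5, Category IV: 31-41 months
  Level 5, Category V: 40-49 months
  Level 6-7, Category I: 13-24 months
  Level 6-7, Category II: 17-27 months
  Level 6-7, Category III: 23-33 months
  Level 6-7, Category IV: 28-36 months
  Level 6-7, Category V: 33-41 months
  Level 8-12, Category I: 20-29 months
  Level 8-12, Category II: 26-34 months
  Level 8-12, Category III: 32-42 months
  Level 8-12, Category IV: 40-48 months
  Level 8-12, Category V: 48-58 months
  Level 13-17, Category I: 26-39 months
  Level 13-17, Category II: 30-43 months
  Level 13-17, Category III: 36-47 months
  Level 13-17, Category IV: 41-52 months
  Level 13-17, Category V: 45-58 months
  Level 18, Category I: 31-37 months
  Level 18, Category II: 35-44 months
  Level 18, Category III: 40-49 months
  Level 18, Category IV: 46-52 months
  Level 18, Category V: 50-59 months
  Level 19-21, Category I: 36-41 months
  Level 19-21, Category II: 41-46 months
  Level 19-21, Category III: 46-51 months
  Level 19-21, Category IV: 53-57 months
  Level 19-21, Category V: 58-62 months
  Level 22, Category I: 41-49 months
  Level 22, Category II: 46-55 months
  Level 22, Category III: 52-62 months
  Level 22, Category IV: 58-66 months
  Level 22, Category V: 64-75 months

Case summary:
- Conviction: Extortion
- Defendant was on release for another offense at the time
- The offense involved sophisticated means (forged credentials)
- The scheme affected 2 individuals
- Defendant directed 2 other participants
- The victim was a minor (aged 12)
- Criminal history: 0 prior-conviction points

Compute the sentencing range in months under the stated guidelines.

36-41 months

Base offense level for extortion: 13.
A1 applies: 13 + 3 = 16.
A3 does not apply.
A4 applies (level before this adjustment is 16 < 21, so +1): 16 + 1 = 17.
A5 applies: 17 + 2 = 19.
A6 applies: 19 + 2 = 21.
A7 does not apply.
Final offense level: 21.
Criminal history: 0 prior points → Category I (0-1).
Level 21 falls in the 19-21 band.
Grid: Level 19-21 × Category I = 36-41 months.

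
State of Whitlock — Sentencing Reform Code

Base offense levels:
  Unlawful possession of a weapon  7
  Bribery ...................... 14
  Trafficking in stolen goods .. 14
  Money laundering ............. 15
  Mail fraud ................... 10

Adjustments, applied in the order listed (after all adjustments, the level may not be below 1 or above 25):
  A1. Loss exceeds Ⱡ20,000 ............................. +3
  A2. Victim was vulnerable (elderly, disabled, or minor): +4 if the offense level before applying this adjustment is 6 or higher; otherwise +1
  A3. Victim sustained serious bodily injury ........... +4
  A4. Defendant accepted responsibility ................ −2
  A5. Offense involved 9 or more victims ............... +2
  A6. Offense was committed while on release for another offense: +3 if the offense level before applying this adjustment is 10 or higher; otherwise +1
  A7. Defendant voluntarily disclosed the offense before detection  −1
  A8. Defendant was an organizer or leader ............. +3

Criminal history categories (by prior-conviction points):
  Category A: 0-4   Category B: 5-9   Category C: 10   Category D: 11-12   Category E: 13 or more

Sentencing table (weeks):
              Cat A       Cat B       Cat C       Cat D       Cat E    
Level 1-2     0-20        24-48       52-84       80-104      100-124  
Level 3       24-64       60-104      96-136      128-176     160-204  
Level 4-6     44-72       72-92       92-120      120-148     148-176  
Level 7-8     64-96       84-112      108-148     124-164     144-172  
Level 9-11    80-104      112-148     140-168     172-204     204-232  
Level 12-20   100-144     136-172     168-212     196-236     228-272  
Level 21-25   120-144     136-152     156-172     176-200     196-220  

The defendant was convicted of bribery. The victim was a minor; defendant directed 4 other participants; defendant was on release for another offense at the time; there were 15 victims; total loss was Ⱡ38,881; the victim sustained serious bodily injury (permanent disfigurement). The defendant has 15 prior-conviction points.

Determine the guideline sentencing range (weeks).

196-220 weeks

Base offense level for bribery: 14.
A1 applies: 14 + 3 = 17.
A2 applies (level before this adjustment is 17 ≥ 6, so +4): 17 + 4 = 21.
A3 applies: 21 + 4 = 25.
A5 applies: 25 + 2 = 27.
A6 applies (level before this adjustment is 27 ≥ 10, so +3): 27 + 3 = 30.
A7 does not apply.
A8 applies: 30 + 3 = 33.
Level 33 exceeds the maximum of 25; capped at 25.
Final offense level: 25.
Criminal history: 15 prior points → Category E (13+).
Level 25 falls in the 21-25 band.
Grid: Level 21-25 × Category E = 196-220 weeks.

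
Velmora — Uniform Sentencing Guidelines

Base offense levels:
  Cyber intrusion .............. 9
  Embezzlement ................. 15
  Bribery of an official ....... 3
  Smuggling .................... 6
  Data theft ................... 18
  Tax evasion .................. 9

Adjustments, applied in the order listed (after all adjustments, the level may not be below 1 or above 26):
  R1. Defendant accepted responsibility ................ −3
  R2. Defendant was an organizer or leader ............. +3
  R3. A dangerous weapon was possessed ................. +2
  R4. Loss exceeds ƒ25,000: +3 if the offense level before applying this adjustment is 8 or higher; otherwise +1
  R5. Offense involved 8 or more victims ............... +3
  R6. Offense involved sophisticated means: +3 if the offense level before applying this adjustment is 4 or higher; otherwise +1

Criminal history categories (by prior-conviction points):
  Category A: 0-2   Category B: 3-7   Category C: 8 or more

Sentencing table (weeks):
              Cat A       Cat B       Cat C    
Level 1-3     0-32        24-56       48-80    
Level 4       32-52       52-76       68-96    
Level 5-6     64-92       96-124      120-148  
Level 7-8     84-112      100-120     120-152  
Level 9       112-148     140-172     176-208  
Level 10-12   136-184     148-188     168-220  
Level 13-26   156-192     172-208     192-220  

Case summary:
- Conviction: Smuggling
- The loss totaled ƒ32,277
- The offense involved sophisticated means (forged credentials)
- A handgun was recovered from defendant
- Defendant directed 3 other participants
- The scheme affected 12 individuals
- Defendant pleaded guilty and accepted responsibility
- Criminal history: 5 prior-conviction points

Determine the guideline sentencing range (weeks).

Base offense level for smuggling: 6.
R1 applies: 6 − 3 = 3.
R2 applies: 3 + 3 = 6.
R3 applies: 6 + 2 = 8.
R4 applies (level before this adjustment is 8 ≥ 8, so +3): 8 + 3 = 11.
R5 applies: 11 + 3 = 14.
R6 applies (level before this adjustment is 14 ≥ 4, so +3): 14 + 3 = 17.
Final offense level: 17.
Criminal history: 5 prior points → Category B (3-7).
Level 17 falls in the 13-26 band.
Grid: Level 13-26 × Category B = 172-208 weeks.

172-208 weeks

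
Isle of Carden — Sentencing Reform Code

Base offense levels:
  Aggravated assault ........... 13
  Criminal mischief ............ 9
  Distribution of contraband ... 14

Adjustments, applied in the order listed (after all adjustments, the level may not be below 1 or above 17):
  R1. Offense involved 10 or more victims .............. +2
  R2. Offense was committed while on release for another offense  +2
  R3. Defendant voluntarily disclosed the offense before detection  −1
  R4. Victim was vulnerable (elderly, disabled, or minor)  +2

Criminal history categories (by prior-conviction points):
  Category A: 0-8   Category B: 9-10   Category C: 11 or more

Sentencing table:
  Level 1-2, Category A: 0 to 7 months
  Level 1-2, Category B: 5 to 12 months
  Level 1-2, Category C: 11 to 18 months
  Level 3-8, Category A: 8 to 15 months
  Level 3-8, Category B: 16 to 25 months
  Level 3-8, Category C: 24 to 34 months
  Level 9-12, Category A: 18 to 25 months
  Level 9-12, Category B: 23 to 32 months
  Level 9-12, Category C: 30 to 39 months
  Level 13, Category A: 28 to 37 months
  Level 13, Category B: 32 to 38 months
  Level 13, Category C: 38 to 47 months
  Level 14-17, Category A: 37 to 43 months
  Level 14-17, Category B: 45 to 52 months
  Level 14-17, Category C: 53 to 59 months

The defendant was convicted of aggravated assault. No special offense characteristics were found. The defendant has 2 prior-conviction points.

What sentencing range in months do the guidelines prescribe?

Base offense level for aggravated assault: 13.
Final offense level: 13.
Criminal history: 2 prior points → Category A (0-8).
Level 13 falls in the 13 band.
Grid: Level 13 × Category A = 28-37 months.

28-37 months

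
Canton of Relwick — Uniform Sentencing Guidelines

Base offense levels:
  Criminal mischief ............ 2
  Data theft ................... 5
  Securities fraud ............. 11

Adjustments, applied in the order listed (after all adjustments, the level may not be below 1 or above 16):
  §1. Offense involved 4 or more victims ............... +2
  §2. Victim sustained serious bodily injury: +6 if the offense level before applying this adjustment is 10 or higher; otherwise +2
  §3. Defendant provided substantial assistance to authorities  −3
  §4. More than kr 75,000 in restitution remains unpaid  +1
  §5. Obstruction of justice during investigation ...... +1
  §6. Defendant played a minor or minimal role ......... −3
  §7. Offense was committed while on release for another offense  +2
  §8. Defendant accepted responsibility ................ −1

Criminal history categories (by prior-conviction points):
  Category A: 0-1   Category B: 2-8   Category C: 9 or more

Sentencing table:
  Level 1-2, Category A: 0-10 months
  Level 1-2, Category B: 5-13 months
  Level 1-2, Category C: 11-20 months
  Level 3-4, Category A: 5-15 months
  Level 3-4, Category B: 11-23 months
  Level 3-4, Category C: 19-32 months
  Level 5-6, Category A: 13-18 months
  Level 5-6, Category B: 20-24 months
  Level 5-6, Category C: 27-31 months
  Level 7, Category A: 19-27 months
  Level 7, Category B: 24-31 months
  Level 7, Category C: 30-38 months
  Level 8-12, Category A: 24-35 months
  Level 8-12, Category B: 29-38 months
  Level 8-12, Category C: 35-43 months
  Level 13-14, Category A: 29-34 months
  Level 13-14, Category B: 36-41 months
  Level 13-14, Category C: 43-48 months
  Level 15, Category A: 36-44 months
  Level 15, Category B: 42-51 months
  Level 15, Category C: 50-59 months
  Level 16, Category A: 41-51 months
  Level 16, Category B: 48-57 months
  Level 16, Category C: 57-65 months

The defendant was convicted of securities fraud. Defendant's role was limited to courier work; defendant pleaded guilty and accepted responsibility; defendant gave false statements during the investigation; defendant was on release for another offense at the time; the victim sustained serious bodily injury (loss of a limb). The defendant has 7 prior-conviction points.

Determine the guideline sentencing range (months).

48-57 months

Base offense level for securities fraud: 11.
§2 applies (level before this adjustment is 11 ≥ 10, so +6): 11 + 6 = 17.
§4 does not apply.
§5 applies: 17 + 1 = 18.
§6 applies: 18 − 3 = 15.
§7 applies: 15 + 2 = 17.
§8 applies: 17 − 1 = 16.
Final offense level: 16.
Criminal history: 7 prior points → Category B (2-8).
Level 16 falls in the 16 band.
Grid: Level 16 × Category B = 48-57 months.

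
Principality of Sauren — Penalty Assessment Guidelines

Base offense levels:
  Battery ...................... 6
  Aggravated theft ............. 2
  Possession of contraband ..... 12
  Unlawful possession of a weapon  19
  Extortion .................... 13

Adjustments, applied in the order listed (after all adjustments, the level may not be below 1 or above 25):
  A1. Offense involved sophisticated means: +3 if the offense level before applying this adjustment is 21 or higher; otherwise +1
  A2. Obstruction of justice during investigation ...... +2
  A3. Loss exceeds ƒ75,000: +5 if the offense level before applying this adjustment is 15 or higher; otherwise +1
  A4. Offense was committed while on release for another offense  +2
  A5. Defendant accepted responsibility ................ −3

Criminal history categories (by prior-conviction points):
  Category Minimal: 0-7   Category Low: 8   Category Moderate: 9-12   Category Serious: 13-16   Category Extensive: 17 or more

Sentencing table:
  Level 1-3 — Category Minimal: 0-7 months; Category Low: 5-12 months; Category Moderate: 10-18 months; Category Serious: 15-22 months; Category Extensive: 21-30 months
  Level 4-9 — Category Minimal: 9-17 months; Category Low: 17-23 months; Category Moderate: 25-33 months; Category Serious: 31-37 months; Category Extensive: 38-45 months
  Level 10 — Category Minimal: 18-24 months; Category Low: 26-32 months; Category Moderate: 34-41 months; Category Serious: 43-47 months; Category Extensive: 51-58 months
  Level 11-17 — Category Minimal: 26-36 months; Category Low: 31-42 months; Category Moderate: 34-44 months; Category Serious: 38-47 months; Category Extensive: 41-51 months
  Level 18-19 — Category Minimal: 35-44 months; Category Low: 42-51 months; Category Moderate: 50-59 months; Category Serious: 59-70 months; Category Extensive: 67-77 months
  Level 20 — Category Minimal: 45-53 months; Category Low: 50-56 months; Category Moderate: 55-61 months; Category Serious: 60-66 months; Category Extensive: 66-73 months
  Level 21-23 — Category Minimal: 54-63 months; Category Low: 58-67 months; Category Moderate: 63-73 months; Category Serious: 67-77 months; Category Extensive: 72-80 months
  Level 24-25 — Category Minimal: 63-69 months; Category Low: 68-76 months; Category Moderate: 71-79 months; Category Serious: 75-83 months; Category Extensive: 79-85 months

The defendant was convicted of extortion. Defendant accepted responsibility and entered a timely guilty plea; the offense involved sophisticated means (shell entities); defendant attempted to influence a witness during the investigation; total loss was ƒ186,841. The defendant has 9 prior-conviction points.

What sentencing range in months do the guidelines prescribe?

Base offense level for extortion: 13.
A1 applies (level before this adjustment is 13 < 21, so +1): 13 + 1 = 14.
A2 applies: 14 + 2 = 16.
A3 applies (level before this adjustment is 16 ≥ 15, so +5): 16 + 5 = 21.
A5 applies: 21 − 3 = 18.
Final offense level: 18.
Criminal history: 9 prior points → Category Moderate (9-12).
Level 18 falls in the 18-19 band.
Grid: Level 18-19 × Category Moderate = 50-59 months.

50-59 months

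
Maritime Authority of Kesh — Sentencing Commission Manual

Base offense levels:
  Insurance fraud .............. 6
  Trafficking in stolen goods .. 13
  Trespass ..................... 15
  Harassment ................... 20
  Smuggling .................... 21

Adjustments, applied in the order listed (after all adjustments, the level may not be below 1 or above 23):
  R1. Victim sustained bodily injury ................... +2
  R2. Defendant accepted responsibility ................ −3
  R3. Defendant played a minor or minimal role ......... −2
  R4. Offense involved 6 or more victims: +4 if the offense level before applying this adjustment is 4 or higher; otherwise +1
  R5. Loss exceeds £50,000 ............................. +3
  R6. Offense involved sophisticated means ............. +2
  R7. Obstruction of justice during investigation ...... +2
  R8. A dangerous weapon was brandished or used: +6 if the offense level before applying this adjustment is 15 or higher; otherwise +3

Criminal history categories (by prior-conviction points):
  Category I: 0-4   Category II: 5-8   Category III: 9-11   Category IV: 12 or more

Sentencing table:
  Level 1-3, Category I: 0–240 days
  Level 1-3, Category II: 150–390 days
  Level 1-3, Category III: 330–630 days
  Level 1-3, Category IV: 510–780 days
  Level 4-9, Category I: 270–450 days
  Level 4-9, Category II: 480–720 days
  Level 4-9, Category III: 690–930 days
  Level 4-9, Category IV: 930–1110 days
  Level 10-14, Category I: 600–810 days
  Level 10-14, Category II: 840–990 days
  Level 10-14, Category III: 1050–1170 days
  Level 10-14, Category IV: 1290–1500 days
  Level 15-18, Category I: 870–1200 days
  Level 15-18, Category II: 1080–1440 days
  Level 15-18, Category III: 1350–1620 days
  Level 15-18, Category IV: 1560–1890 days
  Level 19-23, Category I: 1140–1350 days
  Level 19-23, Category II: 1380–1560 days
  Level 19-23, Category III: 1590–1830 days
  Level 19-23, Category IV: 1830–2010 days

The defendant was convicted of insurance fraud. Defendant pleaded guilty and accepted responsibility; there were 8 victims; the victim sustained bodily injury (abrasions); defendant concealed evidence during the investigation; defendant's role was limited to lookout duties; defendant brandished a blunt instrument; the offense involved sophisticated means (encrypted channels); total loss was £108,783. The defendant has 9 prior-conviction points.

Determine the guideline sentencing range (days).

1050-1170 days

Base offense level for insurance fraud: 6.
R1 applies: 6 + 2 = 8.
R2 applies: 8 − 3 = 5.
R3 applies: 5 − 2 = 3.
R4 applies (level before this adjustment is 3 < 4, so +1): 3 + 1 = 4.
R5 applies: 4 + 3 = 7.
R6 applies: 7 + 2 = 9.
R7 applies: 9 + 2 = 11.
R8 applies (level before this adjustment is 11 < 15, so +3): 11 + 3 = 14.
Final offense level: 14.
Criminal history: 9 prior points → Category III (9-11).
Level 14 falls in the 10-14 band.
Grid: Level 10-14 × Category III = 1050-1170 days.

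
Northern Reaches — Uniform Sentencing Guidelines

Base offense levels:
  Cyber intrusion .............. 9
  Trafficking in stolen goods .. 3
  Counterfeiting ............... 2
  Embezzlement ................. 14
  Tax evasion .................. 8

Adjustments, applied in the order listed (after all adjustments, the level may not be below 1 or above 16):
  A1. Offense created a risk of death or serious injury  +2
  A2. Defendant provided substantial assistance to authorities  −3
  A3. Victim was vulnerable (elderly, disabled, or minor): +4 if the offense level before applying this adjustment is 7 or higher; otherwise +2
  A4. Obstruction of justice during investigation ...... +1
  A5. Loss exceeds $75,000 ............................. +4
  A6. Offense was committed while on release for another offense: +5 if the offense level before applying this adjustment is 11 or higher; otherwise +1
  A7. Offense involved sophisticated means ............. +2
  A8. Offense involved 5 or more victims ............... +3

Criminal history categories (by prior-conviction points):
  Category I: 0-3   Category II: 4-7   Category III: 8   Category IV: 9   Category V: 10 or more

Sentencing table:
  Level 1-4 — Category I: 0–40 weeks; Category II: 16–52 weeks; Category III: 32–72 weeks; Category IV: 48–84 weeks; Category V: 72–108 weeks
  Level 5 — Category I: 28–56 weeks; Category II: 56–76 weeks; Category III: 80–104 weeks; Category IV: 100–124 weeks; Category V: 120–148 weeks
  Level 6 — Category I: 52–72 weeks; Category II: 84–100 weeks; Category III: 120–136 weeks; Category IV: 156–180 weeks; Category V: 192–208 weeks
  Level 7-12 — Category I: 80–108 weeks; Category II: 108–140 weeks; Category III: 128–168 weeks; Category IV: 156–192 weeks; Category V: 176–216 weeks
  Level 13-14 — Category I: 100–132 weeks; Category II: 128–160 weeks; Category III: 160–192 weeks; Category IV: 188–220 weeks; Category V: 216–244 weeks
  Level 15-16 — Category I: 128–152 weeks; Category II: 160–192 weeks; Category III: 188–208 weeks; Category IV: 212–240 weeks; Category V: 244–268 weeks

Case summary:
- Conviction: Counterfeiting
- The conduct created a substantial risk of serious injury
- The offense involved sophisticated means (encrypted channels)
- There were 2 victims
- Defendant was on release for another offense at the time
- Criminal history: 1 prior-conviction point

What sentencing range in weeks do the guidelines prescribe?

Base offense level for counterfeiting: 2.
A1 applies: 2 + 2 = 4.
A2 does not apply.
A3 does not apply.
A4 does not apply.
A6 applies (level before this adjustment is 4 < 11, so +1): 4 + 1 = 5.
A7 applies: 5 + 2 = 7.
Final offense level: 7.
Criminal history: 1 prior point → Category I (0-3).
Level 7 falls in the 7-12 band.
Grid: Level 7-12 × Category I = 80-108 weeks.

80-108 weeks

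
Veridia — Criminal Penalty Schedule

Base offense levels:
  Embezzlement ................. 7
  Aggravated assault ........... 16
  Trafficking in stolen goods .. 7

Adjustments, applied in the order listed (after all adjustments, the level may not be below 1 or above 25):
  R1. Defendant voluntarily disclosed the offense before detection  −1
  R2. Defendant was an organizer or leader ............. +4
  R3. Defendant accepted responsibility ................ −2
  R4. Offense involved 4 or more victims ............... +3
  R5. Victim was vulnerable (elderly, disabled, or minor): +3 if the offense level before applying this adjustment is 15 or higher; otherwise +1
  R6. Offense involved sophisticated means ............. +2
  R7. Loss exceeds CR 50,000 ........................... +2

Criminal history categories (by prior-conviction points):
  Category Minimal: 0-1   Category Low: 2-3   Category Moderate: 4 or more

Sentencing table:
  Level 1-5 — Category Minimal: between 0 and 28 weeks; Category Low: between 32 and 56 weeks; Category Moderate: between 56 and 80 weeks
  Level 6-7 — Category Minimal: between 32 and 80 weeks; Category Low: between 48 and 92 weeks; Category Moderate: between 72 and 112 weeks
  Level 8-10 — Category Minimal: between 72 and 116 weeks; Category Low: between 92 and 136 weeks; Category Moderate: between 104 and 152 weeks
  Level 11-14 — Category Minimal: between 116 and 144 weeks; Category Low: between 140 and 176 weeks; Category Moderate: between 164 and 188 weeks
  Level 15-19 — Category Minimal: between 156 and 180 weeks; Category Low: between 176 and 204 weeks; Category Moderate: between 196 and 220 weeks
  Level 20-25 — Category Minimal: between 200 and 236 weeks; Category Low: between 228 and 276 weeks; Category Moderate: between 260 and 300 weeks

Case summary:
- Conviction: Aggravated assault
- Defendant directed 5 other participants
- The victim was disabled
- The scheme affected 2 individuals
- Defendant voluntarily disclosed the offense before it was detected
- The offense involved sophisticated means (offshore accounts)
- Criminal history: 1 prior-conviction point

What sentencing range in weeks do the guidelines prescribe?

200-236 weeks

Base offense level for aggravated assault: 16.
R1 applies: 16 − 1 = 15.
R2 applies: 15 + 4 = 19.
R3 does not apply.
R5 applies (level before this adjustment is 19 ≥ 15, so +3): 19 + 3 = 22.
R6 applies: 22 + 2 = 24.
R7 does not apply.
Final offense level: 24.
Criminal history: 1 prior point → Category Minimal (0-1).
Level 24 falls in the 20-25 band.
Grid: Level 20-25 × Category Minimal = 200-236 weeks.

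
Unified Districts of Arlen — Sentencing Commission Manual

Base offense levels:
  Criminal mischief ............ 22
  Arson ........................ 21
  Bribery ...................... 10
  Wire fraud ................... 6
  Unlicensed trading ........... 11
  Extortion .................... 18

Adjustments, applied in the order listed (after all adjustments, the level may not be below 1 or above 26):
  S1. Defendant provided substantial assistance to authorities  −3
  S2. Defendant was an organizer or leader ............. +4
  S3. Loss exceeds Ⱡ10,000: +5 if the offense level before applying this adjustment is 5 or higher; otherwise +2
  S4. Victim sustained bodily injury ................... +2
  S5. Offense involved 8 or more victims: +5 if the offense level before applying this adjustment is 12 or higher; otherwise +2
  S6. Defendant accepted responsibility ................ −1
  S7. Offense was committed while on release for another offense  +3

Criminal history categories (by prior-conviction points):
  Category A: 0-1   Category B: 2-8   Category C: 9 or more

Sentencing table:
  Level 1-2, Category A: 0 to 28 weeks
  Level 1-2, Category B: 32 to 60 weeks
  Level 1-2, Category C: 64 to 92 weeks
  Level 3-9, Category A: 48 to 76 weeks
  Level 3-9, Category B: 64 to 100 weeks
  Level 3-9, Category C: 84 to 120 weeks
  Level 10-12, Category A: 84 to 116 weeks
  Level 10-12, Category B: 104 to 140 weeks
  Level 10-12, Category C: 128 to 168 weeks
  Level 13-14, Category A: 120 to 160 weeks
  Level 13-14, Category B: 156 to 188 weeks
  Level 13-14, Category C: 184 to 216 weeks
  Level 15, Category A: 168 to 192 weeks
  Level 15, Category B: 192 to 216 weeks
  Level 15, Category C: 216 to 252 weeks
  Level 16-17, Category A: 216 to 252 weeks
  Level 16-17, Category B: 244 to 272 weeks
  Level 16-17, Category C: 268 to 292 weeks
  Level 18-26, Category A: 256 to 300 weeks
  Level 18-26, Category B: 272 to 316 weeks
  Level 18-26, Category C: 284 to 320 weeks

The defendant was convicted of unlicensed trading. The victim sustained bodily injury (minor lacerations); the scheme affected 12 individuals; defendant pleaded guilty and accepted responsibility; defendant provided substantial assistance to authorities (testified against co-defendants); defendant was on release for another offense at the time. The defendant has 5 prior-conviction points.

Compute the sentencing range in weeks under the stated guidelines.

156-188 weeks

Base offense level for unlicensed trading: 11.
S1 applies: 11 − 3 = 8.
S2 does not apply.
S4 applies: 8 + 2 = 10.
S5 applies (level before this adjustment is 10 < 12, so +2): 10 + 2 = 12.
S6 applies: 12 − 1 = 11.
S7 applies: 11 + 3 = 14.
Final offense level: 14.
Criminal history: 5 prior points → Category B (2-8).
Level 14 falls in the 13-14 band.
Grid: Level 13-14 × Category B = 156-188 weeks.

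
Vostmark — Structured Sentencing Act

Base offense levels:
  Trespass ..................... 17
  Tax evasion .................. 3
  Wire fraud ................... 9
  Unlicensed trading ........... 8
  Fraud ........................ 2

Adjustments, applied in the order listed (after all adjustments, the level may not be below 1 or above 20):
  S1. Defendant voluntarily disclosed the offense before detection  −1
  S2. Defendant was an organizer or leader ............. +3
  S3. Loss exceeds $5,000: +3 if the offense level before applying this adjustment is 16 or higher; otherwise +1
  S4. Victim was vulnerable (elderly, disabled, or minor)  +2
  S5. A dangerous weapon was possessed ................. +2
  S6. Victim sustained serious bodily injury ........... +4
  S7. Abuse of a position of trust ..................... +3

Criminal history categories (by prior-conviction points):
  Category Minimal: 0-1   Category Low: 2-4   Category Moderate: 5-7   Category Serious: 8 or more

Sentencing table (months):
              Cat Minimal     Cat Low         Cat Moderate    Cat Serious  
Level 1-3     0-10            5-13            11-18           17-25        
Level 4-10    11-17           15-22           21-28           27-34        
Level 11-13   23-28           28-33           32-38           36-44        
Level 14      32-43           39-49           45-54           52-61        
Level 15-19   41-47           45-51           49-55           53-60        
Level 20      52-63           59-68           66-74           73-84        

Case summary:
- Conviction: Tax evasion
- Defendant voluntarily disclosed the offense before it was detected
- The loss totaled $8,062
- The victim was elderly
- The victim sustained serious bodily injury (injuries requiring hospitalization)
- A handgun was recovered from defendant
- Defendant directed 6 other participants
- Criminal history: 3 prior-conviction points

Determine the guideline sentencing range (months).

39-49 months

Base offense level for tax evasion: 3.
S1 applies: 3 − 1 = 2.
S2 applies: 2 + 3 = 5.
S3 applies (level before this adjustment is 5 < 16, so +1): 5 + 1 = 6.
S4 applies: 6 + 2 = 8.
S5 applies: 8 + 2 = 10.
S6 applies: 10 + 4 = 14.
S7 does not apply.
Final offense level: 14.
Criminal history: 3 prior points → Category Low (2-4).
Level 14 falls in the 14 band.
Grid: Level 14 × Category Low = 39-49 months.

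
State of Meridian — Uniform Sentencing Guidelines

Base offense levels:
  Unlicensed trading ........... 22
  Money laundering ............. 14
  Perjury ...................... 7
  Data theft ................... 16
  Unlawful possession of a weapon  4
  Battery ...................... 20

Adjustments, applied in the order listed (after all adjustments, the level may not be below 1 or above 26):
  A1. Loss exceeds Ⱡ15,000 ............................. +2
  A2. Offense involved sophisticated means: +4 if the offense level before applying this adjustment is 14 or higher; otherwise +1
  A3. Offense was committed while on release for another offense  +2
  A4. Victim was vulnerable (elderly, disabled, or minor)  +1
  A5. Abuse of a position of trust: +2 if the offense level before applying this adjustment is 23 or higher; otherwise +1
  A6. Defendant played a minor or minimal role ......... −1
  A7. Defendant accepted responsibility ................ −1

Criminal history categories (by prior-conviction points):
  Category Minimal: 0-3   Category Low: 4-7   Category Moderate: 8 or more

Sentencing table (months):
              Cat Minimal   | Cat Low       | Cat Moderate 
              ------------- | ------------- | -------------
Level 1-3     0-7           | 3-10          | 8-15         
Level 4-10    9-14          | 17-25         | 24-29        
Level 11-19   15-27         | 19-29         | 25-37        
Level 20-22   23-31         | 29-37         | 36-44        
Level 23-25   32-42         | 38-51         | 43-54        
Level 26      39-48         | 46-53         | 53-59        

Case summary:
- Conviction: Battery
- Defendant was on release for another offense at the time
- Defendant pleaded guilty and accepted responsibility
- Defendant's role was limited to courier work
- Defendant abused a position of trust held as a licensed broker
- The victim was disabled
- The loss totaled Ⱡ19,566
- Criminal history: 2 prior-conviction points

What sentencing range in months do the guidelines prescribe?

Base offense level for battery: 20.
A1 applies: 20 + 2 = 22.
A2 does not apply.
A3 applies: 22 + 2 = 24.
A4 applies: 24 + 1 = 25.
A5 applies (level before this adjustment is 25 ≥ 23, so +2): 25 + 2 = 27.
A6 applies: 27 − 1 = 26.
A7 applies: 26 − 1 = 25.
Final offense level: 25.
Criminal history: 2 prior points → Category Minimal (0-3).
Level 25 falls in the 23-25 band.
Grid: Level 23-25 × Category Minimal = 32-42 months.

32-42 months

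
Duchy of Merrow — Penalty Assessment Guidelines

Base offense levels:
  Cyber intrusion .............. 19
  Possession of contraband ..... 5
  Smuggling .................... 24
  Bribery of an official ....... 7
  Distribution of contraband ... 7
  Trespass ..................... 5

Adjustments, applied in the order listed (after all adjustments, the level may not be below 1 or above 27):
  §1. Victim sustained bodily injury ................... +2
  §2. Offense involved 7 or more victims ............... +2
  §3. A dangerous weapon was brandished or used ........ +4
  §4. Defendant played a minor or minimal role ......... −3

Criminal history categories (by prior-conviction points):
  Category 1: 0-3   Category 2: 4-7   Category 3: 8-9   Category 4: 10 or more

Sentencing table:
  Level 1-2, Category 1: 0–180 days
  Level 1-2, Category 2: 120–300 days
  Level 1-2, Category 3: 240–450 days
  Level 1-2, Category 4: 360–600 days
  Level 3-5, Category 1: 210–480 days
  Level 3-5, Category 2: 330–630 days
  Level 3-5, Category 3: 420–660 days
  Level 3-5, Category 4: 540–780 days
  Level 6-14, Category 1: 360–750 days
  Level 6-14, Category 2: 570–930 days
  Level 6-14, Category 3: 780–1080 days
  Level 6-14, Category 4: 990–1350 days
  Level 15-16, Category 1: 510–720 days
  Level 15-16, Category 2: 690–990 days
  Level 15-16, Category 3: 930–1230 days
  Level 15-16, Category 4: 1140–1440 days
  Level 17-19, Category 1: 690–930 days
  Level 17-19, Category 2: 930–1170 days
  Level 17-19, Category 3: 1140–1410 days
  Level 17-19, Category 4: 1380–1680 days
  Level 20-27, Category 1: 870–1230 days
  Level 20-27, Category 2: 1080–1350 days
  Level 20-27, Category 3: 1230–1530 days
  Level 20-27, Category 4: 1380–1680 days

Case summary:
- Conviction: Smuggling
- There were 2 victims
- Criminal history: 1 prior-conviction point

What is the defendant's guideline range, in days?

870-1230 days

Base offense level for smuggling: 24.
Final offense level: 24.
Criminal history: 1 prior point → Category 1 (0-3).
Level 24 falls in the 20-27 band.
Grid: Level 20-27 × Category 1 = 870-1230 days.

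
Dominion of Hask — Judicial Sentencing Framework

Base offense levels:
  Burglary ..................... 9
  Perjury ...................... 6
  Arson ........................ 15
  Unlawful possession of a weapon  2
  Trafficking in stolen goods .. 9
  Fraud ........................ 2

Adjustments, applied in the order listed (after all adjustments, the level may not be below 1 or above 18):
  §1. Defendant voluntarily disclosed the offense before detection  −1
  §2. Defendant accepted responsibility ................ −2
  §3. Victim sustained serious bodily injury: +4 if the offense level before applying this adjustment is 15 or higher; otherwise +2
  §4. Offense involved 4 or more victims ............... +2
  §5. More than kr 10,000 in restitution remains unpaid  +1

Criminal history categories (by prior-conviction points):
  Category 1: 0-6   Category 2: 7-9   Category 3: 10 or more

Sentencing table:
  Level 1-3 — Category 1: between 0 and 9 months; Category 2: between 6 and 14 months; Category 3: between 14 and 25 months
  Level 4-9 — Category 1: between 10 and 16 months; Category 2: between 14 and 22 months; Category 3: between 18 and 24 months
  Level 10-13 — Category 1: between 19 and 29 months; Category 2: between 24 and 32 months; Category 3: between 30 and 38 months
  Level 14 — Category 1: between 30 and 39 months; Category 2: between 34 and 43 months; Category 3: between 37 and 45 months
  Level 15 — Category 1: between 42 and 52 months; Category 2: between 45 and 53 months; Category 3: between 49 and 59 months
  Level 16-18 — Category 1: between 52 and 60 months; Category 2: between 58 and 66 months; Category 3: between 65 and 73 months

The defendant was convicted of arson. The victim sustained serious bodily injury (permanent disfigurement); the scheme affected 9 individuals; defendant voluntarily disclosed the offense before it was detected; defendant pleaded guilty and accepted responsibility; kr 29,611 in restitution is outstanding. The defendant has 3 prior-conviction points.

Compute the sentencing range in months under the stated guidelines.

Base offense level for arson: 15.
§1 applies: 15 − 1 = 14.
§2 applies: 14 − 2 = 12.
§3 applies (level before this adjustment is 12 < 15, so +2): 12 + 2 = 14.
§4 applies: 14 + 2 = 16.
§5 applies: 16 + 1 = 17.
Final offense level: 17.
Criminal history: 3 prior points → Category 1 (0-6).
Level 17 falls in the 16-18 band.
Grid: Level 16-18 × Category 1 = 52-60 months.

52-60 months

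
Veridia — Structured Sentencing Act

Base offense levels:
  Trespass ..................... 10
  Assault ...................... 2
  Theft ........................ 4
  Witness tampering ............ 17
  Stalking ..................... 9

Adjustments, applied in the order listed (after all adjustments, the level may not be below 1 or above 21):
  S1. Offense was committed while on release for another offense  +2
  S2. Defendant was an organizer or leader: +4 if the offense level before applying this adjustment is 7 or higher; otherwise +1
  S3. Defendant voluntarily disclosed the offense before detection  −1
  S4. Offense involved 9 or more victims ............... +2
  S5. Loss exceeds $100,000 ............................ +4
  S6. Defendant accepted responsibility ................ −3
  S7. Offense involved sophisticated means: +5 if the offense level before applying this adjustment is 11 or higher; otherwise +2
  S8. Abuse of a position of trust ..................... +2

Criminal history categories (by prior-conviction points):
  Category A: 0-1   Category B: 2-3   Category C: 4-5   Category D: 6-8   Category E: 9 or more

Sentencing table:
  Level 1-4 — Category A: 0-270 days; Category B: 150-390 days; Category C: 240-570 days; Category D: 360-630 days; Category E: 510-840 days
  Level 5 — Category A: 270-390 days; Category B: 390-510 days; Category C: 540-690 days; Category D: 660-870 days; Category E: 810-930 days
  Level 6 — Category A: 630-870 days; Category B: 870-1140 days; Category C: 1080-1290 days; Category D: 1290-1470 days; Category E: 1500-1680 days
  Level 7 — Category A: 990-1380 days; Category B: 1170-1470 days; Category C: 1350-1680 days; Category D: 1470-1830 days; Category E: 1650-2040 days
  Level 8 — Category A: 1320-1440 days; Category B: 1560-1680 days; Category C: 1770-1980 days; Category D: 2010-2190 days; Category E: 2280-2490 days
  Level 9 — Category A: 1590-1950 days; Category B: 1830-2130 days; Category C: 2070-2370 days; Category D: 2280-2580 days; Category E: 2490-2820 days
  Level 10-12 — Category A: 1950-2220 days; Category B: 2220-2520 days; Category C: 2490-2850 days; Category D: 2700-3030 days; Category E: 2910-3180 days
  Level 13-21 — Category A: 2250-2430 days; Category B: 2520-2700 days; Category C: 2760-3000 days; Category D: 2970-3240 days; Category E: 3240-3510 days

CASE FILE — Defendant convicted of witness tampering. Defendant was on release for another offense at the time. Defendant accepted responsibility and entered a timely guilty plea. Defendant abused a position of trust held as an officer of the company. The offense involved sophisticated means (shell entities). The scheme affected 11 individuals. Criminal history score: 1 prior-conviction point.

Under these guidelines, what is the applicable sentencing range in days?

2250-2430 days

Base offense level for witness tampering: 17.
S1 applies: 17 + 2 = 19.
S2 does not apply.
S4 applies: 19 + 2 = 21.
S6 applies: 21 − 3 = 18.
S7 applies (level before this adjustment is 18 ≥ 11, so +5): 18 + 5 = 23.
S8 applies: 23 + 2 = 25.
Level 25 exceeds the maximum of 21; capped at 21.
Final offense level: 21.
Criminal history: 1 prior point → Category A (0-1).
Level 21 falls in the 13-21 band.
Grid: Level 13-21 × Category A = 2250-2430 days.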